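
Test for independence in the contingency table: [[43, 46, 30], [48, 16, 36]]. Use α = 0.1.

χ² = 13.792. df = 2, critical = 4.605. Reject H₀. Variables are dependent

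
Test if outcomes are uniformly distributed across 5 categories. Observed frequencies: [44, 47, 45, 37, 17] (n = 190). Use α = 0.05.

Expected = 38 each. χ² = Σ(O-E)²/E = 16.0. df = 4, critical value = 9.488. Reject H₀.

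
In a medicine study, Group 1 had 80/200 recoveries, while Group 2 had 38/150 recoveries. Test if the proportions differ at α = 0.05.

p̂₁ = 0.4, p̂₂ = 0.253, pooled p̂ = 0.337. z = 2.872. Critical: ±1.96. Reject H₀.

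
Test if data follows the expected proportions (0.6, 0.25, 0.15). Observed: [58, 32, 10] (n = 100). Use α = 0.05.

Expected: [60.0, 25.0, 15.0]. χ² = 3.693. df = 2, critical = 5.991. Fail to reject H₀.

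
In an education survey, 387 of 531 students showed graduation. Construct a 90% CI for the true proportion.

p̂ = 0.729. CI = p̂ ± z*√(p̂(1-p̂)/n) = (0.697, 0.761)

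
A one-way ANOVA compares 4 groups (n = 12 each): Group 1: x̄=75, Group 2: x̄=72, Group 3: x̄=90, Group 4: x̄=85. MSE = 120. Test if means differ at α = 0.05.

Grand mean = 80.5. SS_between = 2556.0, MS_between = 852.0. F = 7.1, F_crit ≈ 2.816. Reject H₀.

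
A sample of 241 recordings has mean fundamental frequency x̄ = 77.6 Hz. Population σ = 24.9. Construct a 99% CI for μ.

CI = x̄ ± z*(σ/√n) = 77.6 ± 2.576(24.9/√241) = 77.6 ± 4.13 = (73.47, 81.73)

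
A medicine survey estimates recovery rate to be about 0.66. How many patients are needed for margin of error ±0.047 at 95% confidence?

n = z²p(1-p)/E² = 1.96²×0.66×0.34/0.047² = 390.2 → n = 391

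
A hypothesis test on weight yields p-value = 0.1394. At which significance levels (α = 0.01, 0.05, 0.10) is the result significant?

p = 0.1394. Not significant at any of the given levels.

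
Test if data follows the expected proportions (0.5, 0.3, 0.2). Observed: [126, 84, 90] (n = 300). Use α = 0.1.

Expected: [150.0, 90.0, 60.0]. χ² = 19.24. df = 2, critical = 4.605. Reject H₀.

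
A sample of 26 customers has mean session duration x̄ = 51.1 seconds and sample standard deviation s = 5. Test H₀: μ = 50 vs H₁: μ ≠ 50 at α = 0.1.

t = (x̄ - μ₀)/(s/√n) = (51.1 - 50)/(5/√26) = 1.122. df = 25, critical t = ±1.708. Fail to reject H₀.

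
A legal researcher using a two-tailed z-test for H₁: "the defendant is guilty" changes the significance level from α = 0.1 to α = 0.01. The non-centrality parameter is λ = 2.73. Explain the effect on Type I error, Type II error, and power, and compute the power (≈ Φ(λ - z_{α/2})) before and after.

Decreasing α from 0.1 to 0.01:
• Type I error rate decreases (α is the Type I rate by definition).
• Critical value moves from z_{α/2} = 1.645 to 2.576, so power = Φ(λ - z_{α/2}) goes from Φ(2.73 - 1.645) = 0.861 to Φ(2.73 - 2.576) = 0.561.
• Type II error rate β = 1 - power therefore increases (0.139 → 0.439).
Appropriate when false positives are costly — here, convicting an innocent person.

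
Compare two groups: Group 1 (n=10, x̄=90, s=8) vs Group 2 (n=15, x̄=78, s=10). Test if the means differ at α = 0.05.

Pooled sp = 9.27. t = 3.171, df = 23. Critical t = ±2.069. Reject H₀.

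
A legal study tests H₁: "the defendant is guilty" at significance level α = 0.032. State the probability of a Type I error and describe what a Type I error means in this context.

P(Type I error) = α = 0.032. A Type I error is rejecting H₀ when H₀ is actually true (false positive) — here, concluding that the defendant is guilty when in fact this is not the case. Consequence: convicting an innocent person.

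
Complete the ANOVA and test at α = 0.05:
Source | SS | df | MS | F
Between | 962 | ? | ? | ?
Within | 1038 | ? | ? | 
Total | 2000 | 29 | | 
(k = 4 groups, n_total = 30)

df_between = 3, df_within = 26. MS_between = 320.67, MS_within = 39.92. F = 8.032, F_crit ≈ 2.975. Reject H₀.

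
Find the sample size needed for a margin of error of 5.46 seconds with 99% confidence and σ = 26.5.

n = (z*σ/E)² = (2.576×26.5/5.46)² = 156.3 → n = 157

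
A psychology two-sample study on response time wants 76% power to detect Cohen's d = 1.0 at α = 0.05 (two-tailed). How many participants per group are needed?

z_{α/2} = 1.96, z_β = Φ⁻¹(0.76) = 0.706. For large effect (d = 1.0): n per group = 2(z_{α/2} + z_β)²/d² = 2(1.96 + 0.706)²/1.0² = 14.2 → 15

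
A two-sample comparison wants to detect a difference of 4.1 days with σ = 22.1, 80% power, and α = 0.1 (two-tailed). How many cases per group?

n per group = 2(z_α/2 + z_β)²σ²/d² = 2×(1.645 + 0.84)²×22.1²/4.1² = 358.8 → n = 359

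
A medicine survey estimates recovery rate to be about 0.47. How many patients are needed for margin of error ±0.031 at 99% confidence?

n = z²p(1-p)/E² = 2.576²×0.47×0.53/0.031² = 1720.1 → n = 1721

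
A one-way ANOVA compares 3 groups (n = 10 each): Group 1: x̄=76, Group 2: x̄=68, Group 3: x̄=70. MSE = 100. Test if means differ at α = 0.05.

Grand mean = 71.33. SS_between = 346.67, MS_between = 173.33. F = 1.733, F_crit ≈ 3.354. Fail to reject H₀.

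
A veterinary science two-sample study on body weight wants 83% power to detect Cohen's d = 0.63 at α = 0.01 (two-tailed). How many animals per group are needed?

z_{α/2} = 2.576, z_β = Φ⁻¹(0.83) = 0.954. For medium effect (d = 0.63): n per group = 2(z_{α/2} + z_β)²/d² = 2(2.576 + 0.954)²/0.63² = 62.8 → 63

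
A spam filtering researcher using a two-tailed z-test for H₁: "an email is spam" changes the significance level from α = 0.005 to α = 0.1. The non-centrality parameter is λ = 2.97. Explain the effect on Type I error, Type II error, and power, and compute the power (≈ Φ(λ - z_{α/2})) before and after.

Increasing α from 0.005 to 0.1:
• Type I error rate increases (α is the Type I rate by definition).
• Critical value moves from z_{α/2} = 2.807 to 1.645, so power = Φ(λ - z_{α/2}) goes from Φ(2.97 - 2.807) = 0.565 to Φ(2.97 - 1.645) = 0.907.
• Type II error rate β = 1 - power therefore decreases (0.435 → 0.093).
Appropriate when false negatives are costly — here, a spam email lands in the inbox.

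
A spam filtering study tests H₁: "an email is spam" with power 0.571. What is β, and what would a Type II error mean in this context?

β = 1 - power = 1 - 0.571 = 0.429. A Type II error is failing to reject H₀ when H₀ is false (false negative) — here, failing to conclude that an email is spam when in fact it is true. Consequence: a spam email lands in the inbox.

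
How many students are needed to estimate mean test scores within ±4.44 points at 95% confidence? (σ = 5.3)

n = (z*σ/E)² = (1.96×5.3/4.44)² = 5.5 → n = 6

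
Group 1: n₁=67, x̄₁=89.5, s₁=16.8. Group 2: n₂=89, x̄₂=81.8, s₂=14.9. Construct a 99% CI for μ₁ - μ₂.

Difference = 7.7. SE = √(16.8²/67 + 14.9²/89) = 2.59. CI = (1.03, 14.37)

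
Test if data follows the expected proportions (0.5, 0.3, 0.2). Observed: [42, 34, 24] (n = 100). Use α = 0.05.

Expected: [50.0, 30.0, 20.0]. χ² = 2.613. df = 2, critical = 5.991. Fail to reject H₀.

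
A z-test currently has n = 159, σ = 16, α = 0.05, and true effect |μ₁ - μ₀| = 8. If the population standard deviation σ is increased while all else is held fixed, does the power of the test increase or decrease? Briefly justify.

Power decreases: a larger σ inflates the standard error σ/√n, pulling the sampling distribution under H₁ back toward the critical value.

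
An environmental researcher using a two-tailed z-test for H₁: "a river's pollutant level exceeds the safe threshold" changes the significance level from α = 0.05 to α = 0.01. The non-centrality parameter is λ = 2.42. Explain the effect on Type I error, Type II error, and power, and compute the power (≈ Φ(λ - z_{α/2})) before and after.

Decreasing α from 0.05 to 0.01:
• Type I error rate decreases (α is the Type I rate by definition).
• Critical value moves from z_{α/2} = 1.96 to 2.576, so power = Φ(λ - z_{α/2}) goes from Φ(2.42 - 1.96) = 0.677 to Φ(2.42 - 2.576) = 0.438.
• Type II error rate β = 1 - power therefore increases (0.323 → 0.562).
Appropriate when false positives are costly — here, shutting down a compliant factory unnecessarily.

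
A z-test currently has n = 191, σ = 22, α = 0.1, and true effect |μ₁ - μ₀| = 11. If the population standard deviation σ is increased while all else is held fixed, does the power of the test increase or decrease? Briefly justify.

Power decreases: a larger σ inflates the standard error σ/√n, pulling the sampling distribution under H₁ back toward the critical value.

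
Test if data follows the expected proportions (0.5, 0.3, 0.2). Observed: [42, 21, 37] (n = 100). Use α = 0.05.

Expected: [50.0, 30.0, 20.0]. χ² = 18.43. df = 2, critical = 5.991. Reject H₀.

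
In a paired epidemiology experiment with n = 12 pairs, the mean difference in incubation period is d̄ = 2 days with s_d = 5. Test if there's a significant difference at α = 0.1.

t = d̄/(s_d/√n) = 2/(5/√12) = 1.386. df = 11, critical t = ±1.796. Fail to reject H₀.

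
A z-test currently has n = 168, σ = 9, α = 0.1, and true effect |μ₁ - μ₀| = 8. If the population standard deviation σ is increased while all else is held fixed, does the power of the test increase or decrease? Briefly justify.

Power decreases: a larger σ inflates the standard error σ/√n, pulling the sampling distribution under H₁ back toward the critical value.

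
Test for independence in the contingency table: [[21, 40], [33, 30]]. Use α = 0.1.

χ² = 4.064. df = 1, critical = 2.706. Reject H₀. Variables are dependent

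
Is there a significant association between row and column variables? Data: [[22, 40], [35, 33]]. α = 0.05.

χ² = 3.366. df = 1, critical = 3.841. Fail to reject H₀. No evidence of dependence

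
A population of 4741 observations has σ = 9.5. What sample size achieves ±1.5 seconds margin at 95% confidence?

Without FPC: n₀ = (1.96×9.5/1.5)² = 154.091. With FPC: n = n₀N/(n₀+N-1) = 149.3 → n = 150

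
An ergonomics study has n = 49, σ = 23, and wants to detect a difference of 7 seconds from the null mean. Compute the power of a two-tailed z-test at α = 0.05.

SE = σ/√n = 23/√49 = 3.286. Non-centrality λ = d/SE = 7/3.286 = 2.13. Power ≈ Φ(λ - z_{α/2}) = Φ(2.13 - 1.96) = Φ(0.17) = 0.568.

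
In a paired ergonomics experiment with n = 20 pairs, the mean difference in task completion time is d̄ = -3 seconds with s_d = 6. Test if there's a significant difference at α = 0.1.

t = d̄/(s_d/√n) = -3/(6/√20) = -2.236. df = 19, critical t = ±1.729. Reject H₀.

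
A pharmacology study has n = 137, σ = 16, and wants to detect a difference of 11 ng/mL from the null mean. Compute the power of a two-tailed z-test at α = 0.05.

SE = σ/√n = 16/√137 = 1.367. Non-centrality λ = d/SE = 11/1.367 = 8.047. Power ≈ Φ(λ - z_{α/2}) = Φ(8.047 - 1.96) = Φ(6.087) = 1.0.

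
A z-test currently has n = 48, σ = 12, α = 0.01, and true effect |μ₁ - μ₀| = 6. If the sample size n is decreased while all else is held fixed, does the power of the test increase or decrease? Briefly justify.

Power decreases: a smaller n inflates the standard error σ/√n, pulling the sampling distribution under H₁ back toward the critical value.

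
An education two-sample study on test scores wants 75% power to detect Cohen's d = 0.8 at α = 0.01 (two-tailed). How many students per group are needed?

z_{α/2} = 2.576, z_β = Φ⁻¹(0.75) = 0.674. For large effect (d = 0.8): n per group = 2(z_{α/2} + z_β)²/d² = 2(2.576 + 0.674)²/0.8² = 33.01 → 34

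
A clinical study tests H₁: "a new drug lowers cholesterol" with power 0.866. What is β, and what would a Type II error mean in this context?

β = 1 - power = 1 - 0.866 = 0.134. A Type II error is failing to reject H₀ when H₀ is false (false negative) — here, failing to conclude that a new drug lowers cholesterol when in fact it is true. Consequence: shelving an effective drug — patients miss out on a treatment that would have helped.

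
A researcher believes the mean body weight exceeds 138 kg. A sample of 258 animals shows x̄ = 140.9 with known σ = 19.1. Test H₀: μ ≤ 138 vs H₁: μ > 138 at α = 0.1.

z = 2.439. Critical value: 1.28. Reject H₀.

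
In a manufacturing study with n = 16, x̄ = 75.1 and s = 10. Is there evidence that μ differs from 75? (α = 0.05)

t = (x̄ - μ₀)/(s/√n) = (75.1 - 75)/(10/√16) = 0.04. df = 15, critical t = ±2.131. Fail to reject H₀.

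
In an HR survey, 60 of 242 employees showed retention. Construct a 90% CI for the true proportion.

p̂ = 0.248. CI = p̂ ± z*√(p̂(1-p̂)/n) = (0.202, 0.294)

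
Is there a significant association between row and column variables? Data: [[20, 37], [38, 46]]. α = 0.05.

χ² = 1.445. df = 1, critical = 3.841. Fail to reject H₀. No evidence of dependence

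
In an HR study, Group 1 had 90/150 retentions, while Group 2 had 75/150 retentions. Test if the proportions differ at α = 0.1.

p̂₁ = 0.6, p̂₂ = 0.5, pooled p̂ = 0.55. z = 1.741. Critical: ±1.645. Reject H₀.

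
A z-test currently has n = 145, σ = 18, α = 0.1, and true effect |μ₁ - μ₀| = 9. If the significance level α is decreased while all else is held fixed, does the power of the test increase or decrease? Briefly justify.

Power decreases: a smaller α raises the critical value, so less of the H₁ sampling distribution falls in the rejection region.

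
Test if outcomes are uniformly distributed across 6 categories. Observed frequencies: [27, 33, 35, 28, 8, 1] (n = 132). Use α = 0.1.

Expected = 22 each. χ² = Σ(O-E)²/E = 44.909. df = 5, critical value = 9.236. Reject H₀.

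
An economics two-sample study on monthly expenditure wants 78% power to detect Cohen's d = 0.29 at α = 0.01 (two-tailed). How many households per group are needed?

z_{α/2} = 2.576, z_β = Φ⁻¹(0.78) = 0.772. For small effect (d = 0.29): n per group = 2(z_{α/2} + z_β)²/d² = 2(2.576 + 0.772)²/0.29² = 266.6 → 267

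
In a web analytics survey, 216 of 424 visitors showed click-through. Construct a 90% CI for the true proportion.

p̂ = 0.509. CI = p̂ ± z*√(p̂(1-p̂)/n) = (0.469, 0.549)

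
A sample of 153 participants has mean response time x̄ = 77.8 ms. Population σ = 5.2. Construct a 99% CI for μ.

CI = x̄ ± z*(σ/√n) = 77.8 ± 2.576(5.2/√153) = 77.8 ± 1.08 = (76.72, 78.88)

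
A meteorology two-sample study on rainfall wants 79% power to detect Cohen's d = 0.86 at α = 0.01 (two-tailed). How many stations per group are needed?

z_{α/2} = 2.576, z_β = Φ⁻¹(0.79) = 0.806. For large effect (d = 0.86): n per group = 2(z_{α/2} + z_β)²/d² = 2(2.576 + 0.806)²/0.86² = 30.9 → 31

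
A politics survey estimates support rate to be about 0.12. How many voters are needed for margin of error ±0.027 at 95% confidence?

n = z²p(1-p)/E² = 1.96²×0.12×0.88/0.027² = 556.5 → n = 557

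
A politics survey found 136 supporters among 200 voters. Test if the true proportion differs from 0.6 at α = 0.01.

p̂ = 0.68, p₀ = 0.6. z = (p̂ - p₀)/√(p₀(1-p₀)/n) = 2.309. Critical: ±2.576. Fail to reject H₀.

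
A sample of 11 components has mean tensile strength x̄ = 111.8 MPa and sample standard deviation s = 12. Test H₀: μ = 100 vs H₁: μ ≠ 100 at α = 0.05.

t = (x̄ - μ₀)/(s/√n) = (111.8 - 100)/(12/√11) = 3.261. df = 10, critical t = ±2.228. Reject H₀.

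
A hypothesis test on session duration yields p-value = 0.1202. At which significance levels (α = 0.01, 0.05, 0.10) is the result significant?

p = 0.1202. Not significant at any of the given levels.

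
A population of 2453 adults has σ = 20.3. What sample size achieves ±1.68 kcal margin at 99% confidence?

Without FPC: n₀ = (2.576×20.3/1.68)² = 968.869. With FPC: n = n₀N/(n₀+N-1) = 694.7 → n = 695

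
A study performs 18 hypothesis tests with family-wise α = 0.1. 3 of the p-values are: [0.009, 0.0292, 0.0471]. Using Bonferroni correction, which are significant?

Bonferroni α = 0.1/18 = 0.00556. None of the given p-values are significant.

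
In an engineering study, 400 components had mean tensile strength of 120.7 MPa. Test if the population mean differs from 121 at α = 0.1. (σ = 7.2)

z = (x̄ - μ₀)/(σ/√n) = (120.7 - 121)/(7.2/√400) = -0.833. Critical value: ±1.645. Since |-0.833| ≤ 1.645, Fail to reject H₀.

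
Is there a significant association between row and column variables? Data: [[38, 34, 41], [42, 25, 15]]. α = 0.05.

χ² = 8.942. df = 2, critical = 5.991. Reject H₀. Variables are dependent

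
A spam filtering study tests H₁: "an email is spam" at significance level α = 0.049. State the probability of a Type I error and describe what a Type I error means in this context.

P(Type I error) = α = 0.049. A Type I error is rejecting H₀ when H₀ is actually true (false positive) — here, concluding that an email is spam when in fact this is not the case. Consequence: a legitimate email is sent to the spam folder and the user misses it.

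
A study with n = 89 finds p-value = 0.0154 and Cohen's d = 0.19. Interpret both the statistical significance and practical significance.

Statistically significant (p = 0.0154 < 0.05). Cohen's d = 0.19 indicates a very small effect size. Both statistical and practical significance should be considered.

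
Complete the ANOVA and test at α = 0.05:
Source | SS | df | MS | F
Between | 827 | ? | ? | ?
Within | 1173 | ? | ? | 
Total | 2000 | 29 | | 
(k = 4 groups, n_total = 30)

df_between = 3, df_within = 26. MS_between = 275.67, MS_within = 45.12. F = 6.11, F_crit ≈ 2.975. Reject H₀.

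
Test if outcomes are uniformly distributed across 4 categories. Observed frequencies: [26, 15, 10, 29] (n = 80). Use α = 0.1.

Expected = 20 each. χ² = Σ(O-E)²/E = 12.1. df = 3, critical value = 6.251. Reject H₀.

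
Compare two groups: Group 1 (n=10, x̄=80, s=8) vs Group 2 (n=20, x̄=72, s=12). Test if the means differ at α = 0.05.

Pooled sp = 10.88. t = 1.899, df = 28. Critical t = ±2.048. Fail to reject H₀.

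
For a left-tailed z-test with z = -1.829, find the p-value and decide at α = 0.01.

p = P(Z < -1.829) = Φ(-1.829) ≈ 0.0337. Since p ≥ 0.01, fail to reject H₀ (not significant) at α = 0.01.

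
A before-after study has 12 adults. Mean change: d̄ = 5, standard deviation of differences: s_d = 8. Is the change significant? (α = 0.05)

t = d̄/(s_d/√n) = 5/(8/√12) = 2.165. df = 11, critical t = ±2.201. Fail to reject H₀.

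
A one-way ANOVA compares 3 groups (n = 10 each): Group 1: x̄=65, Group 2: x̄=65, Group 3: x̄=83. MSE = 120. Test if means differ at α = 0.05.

Grand mean = 71.0. SS_between = 2160.0, MS_between = 1080.0. F = 9.0, F_crit ≈ 3.354. Reject H₀.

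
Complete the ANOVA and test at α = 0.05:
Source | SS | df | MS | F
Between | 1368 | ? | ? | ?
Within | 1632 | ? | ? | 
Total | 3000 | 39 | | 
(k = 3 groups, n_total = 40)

df_between = 2, df_within = 37. MS_between = 684.0, MS_within = 44.11. F = 15.507, F_crit ≈ 3.252. Reject H₀.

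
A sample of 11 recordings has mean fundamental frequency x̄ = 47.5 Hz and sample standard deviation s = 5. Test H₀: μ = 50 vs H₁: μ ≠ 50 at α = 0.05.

t = (x̄ - μ₀)/(s/√n) = (47.5 - 50)/(5/√11) = -1.658. df = 10, critical t = ±2.228. Fail to reject H₀.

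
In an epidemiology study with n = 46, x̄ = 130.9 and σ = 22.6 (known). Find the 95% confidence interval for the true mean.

CI = x̄ ± z*(σ/√n) = 130.9 ± 1.96(22.6/√46) = 130.9 ± 6.53 = (124.37, 137.43)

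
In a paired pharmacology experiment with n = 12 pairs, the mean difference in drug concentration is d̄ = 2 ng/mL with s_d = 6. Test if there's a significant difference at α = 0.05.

t = d̄/(s_d/√n) = 2/(6/√12) = 1.155. df = 11, critical t = ±2.201. Fail to reject H₀.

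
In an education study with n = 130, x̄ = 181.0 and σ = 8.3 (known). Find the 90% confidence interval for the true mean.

CI = x̄ ± z*(σ/√n) = 181.0 ± 1.645(8.3/√130) = 181.0 ± 1.2 = (179.8, 182.2)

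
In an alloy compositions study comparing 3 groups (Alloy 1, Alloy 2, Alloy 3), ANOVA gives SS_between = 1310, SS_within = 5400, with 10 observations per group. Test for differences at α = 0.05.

df_between = 2, df_within = 27. F = MS_between/MS_within = 655.0/200.0 = 3.275. F_crit ≈ 3.354. Fail to reject H₀.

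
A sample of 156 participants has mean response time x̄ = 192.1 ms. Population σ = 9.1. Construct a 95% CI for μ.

CI = x̄ ± z*(σ/√n) = 192.1 ± 1.96(9.1/√156) = 192.1 ± 1.43 = (190.67, 193.53)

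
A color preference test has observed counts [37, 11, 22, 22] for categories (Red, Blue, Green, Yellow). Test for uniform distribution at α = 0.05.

Expected = 23 each. χ² = Σ(O-E)²/E = 14.87. df = 3, critical value = 7.815. Reject H₀.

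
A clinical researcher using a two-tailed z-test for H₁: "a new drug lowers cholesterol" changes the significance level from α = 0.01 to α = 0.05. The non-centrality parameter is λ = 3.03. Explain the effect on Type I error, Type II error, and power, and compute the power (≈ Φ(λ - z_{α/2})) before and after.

Increasing α from 0.01 to 0.05:
• Type I error rate increases (α is the Type I rate by definition).
• Critical value moves from z_{α/2} = 2.576 to 1.96, so power = Φ(λ - z_{α/2}) goes from Φ(3.03 - 2.576) = 0.675 to Φ(3.03 - 1.96) = 0.858.
• Type II error rate β = 1 - power therefore decreases (0.325 → 0.142).
Appropriate when false negatives are costly — here, shelving an effective drug — patients miss out on a treatment that would have helped.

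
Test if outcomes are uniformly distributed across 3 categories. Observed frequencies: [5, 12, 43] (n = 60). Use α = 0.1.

Expected = 20 each. χ² = Σ(O-E)²/E = 40.9. df = 2, critical value = 4.605. Reject H₀.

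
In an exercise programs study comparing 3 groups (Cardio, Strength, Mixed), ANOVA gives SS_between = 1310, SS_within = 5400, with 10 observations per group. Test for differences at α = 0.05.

df_between = 2, df_within = 27. F = MS_between/MS_within = 655.0/200.0 = 3.275. F_crit ≈ 3.354. Fail to reject H₀.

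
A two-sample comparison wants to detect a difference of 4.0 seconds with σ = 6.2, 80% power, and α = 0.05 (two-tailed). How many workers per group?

n per group = 2(z_α/2 + z_β)²σ²/d² = 2×(1.96 + 0.84)²×6.2²/4.0² = 37.7 → n = 38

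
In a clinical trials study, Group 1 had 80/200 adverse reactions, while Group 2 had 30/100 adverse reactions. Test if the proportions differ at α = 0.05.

p̂₁ = 0.4, p̂₂ = 0.3, pooled p̂ = 0.367. z = 1.694. Critical: ±1.96. Fail to reject H₀.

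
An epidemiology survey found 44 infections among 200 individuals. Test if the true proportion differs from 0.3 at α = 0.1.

p̂ = 0.22, p₀ = 0.3. z = (p̂ - p₀)/√(p₀(1-p₀)/n) = -2.469. Critical: ±1.645. Reject H₀.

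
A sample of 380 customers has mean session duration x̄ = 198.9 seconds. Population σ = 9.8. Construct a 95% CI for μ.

CI = x̄ ± z*(σ/√n) = 198.9 ± 1.96(9.8/√380) = 198.9 ± 0.99 = (197.91, 199.89)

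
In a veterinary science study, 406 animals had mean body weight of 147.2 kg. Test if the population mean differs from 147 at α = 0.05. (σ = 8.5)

z = (x̄ - μ₀)/(σ/√n) = (147.2 - 147)/(8.5/√406) = 0.474. Critical value: ±1.96. Since |0.474| ≤ 1.96, Fail to reject H₀.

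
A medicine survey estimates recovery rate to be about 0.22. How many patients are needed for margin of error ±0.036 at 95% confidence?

n = z²p(1-p)/E² = 1.96²×0.22×0.78/0.036² = 508.7 → n = 509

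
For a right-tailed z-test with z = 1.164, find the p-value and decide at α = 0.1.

p = P(Z > 1.164) = 1 - Φ(1.164) ≈ 0.1222. Since p ≥ 0.1, fail to reject H₀ (not significant) at α = 0.1.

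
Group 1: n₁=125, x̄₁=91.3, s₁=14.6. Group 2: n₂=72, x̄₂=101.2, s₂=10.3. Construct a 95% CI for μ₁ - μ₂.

Difference = -9.9. SE = √(14.6²/125 + 10.3²/72) = 1.783. CI = (-13.39, -6.41)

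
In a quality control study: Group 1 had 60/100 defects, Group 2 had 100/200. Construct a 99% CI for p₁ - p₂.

p̂₁ = 0.6, p̂₂ = 0.5. Difference = 0.1. CI = (-0.056, 0.256)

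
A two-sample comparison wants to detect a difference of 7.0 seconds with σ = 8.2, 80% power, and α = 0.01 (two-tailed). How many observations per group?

n per group = 2(z_α/2 + z_β)²σ²/d² = 2×(2.576 + 0.84)²×8.2²/7.0² = 32.03 → n = 33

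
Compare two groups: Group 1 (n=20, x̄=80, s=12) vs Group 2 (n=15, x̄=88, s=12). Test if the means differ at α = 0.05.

Pooled sp = 12.0. t = -1.952, df = 33. Critical t = ±2.035. Fail to reject H₀.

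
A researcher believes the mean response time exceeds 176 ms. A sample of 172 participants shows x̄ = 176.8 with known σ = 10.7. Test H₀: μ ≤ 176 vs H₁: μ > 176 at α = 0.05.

z = 0.981. Critical value: 1.645. Fail to reject H₀.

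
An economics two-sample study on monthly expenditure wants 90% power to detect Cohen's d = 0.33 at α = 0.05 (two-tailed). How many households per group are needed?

z_{α/2} = 1.96, z_β = Φ⁻¹(0.9) = 1.282. For small effect (d = 0.33): n per group = 2(z_{α/2} + z_β)²/d² = 2(1.96 + 1.282)²/0.33² = 193.03 → 194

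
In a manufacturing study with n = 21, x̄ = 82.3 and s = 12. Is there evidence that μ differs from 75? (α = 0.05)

t = (x̄ - μ₀)/(s/√n) = (82.3 - 75)/(12/√21) = 2.788. df = 20, critical t = ±2.086. Reject H₀.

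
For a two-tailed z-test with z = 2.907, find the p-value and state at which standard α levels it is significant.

p = 2·P(Z > |2.907|) = 2·(1 - Φ(2.907)) ≈ 0.0036. Significant at α = 0.1; Significant at α = 0.05; Significant at α = 0.01.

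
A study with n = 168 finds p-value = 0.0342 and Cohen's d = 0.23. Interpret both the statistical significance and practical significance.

Statistically significant (p = 0.0342 < 0.05). Cohen's d = 0.23 indicates a small effect size. Both statistical and practical significance should be considered.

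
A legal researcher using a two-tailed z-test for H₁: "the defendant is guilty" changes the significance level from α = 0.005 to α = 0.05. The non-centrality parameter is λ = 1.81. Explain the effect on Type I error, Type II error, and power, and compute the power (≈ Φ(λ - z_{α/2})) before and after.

Increasing α from 0.005 to 0.05:
• Type I error rate increases (α is the Type I rate by definition).
• Critical value moves from z_{α/2} = 2.807 to 1.96, so power = Φ(λ - z_{α/2}) goes from Φ(1.81 - 2.807) = 0.159 to Φ(1.81 - 1.96) = 0.44.
• Type II error rate β = 1 - power therefore decreases (0.841 → 0.56).
Appropriate when false negatives are costly — here, acquitting a guilty person.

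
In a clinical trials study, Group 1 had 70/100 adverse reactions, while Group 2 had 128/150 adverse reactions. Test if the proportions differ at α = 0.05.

p̂₁ = 0.7, p̂₂ = 0.853, pooled p̂ = 0.792. z = -2.926. Critical: ±1.96. Reject H₀.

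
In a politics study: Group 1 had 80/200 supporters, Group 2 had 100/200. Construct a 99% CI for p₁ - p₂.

p̂₁ = 0.4, p̂₂ = 0.5. Difference = -0.1. CI = (-0.228, 0.028)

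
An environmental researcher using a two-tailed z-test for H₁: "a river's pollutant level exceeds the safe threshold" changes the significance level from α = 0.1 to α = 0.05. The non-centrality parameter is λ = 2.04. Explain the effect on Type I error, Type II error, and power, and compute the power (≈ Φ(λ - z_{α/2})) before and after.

Decreasing α from 0.1 to 0.05:
• Type I error rate decreases (α is the Type I rate by definition).
• Critical value moves from z_{α/2} = 1.645 to 1.96, so power = Φ(λ - z_{α/2}) goes from Φ(2.04 - 1.645) = 0.654 to Φ(2.04 - 1.96) = 0.532.
• Type II error rate β = 1 - power therefore increases (0.346 → 0.468).
Appropriate when false positives are costly — here, shutting down a compliant factory unnecessarily.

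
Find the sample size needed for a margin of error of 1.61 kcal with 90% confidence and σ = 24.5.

n = (z*σ/E)² = (1.645×24.5/1.61)² = 626.6 → n = 627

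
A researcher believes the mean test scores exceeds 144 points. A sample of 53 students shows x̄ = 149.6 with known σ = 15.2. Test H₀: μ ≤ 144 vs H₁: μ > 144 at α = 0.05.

z = 2.682. Critical value: 1.645. Reject H₀.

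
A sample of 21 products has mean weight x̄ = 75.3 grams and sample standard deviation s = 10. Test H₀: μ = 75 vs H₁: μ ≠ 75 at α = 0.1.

t = (x̄ - μ₀)/(s/√n) = (75.3 - 75)/(10/√21) = 0.137. df = 20, critical t = ±1.725. Fail to reject H₀.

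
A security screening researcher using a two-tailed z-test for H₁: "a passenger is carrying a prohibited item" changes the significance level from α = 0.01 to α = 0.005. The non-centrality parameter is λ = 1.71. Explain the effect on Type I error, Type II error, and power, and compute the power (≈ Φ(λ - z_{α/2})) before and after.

Decreasing α from 0.01 to 0.005:
• Type I error rate decreases (α is the Type I rate by definition).
• Critical value moves from z_{α/2} = 2.576 to 2.807, so power = Φ(λ - z_{α/2}) goes from Φ(1.71 - 2.576) = 0.193 to Φ(1.71 - 2.807) = 0.136.
• Type II error rate β = 1 - power therefore increases (0.807 → 0.864).
Appropriate when false positives are costly — here, detaining an innocent passenger — delay and inconvenience.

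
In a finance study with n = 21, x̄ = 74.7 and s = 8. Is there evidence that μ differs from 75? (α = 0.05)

t = (x̄ - μ₀)/(s/√n) = (74.7 - 75)/(8/√21) = -0.172. df = 20, critical t = ±2.086. Fail to reject H₀.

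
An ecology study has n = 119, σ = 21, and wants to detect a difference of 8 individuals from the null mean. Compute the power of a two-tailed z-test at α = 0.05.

SE = σ/√n = 21/√119 = 1.925. Non-centrality λ = d/SE = 8/1.925 = 4.156. Power ≈ Φ(λ - z_{α/2}) = Φ(4.156 - 1.96) = Φ(2.196) = 0.986.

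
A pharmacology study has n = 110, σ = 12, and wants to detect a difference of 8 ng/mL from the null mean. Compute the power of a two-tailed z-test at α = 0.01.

SE = σ/√n = 12/√110 = 1.144. Non-centrality λ = d/SE = 8/1.144 = 6.992. Power ≈ Φ(λ - z_{α/2}) = Φ(6.992 - 2.576) = Φ(4.416) = 1.0.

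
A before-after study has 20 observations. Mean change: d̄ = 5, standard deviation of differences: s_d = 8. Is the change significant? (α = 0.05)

t = d̄/(s_d/√n) = 5/(8/√20) = 2.795. df = 19, critical t = ±2.093. Reject H₀.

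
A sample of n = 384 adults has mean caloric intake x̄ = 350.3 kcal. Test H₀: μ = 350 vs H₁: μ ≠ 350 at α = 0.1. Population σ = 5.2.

z = (x̄ - μ₀)/(σ/√n) = (350.3 - 350)/(5.2/√384) = 1.131. Critical value: ±1.645. Since |1.131| ≤ 1.645, Fail to reject H₀.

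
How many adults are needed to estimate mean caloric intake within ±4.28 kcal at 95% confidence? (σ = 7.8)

n = (z*σ/E)² = (1.96×7.8/4.28)² = 12.8 → n = 13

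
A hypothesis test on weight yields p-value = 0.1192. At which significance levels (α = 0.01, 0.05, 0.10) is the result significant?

p = 0.1192. Not significant at any of the given levels.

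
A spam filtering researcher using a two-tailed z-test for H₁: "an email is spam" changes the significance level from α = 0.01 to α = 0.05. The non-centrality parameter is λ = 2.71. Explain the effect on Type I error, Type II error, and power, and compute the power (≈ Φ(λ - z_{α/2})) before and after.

Increasing α from 0.01 to 0.05:
• Type I error rate increases (α is the Type I rate by definition).
• Critical value moves from z_{α/2} = 2.576 to 1.96, so power = Φ(λ - z_{α/2}) goes from Φ(2.71 - 2.576) = 0.553 to Φ(2.71 - 1.96) = 0.773.
• Type II error rate β = 1 - power therefore decreases (0.447 → 0.227).
Appropriate when false negatives are costly — here, a spam email lands in the inbox.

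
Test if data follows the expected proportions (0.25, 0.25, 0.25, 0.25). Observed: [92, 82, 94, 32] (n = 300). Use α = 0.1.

Expected: [75.0, 75.0, 75.0, 75.0]. χ² = 33.973. df = 3, critical = 6.251. Reject H₀.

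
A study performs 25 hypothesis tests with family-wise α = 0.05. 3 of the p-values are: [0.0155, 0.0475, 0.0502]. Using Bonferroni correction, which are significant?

Bonferroni α = 0.05/25 = 0.002. None of the given p-values are significant.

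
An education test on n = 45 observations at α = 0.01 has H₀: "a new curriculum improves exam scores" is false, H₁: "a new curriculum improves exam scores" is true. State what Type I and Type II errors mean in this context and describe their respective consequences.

Type I (false positive): concluding that a new curriculum improves exam scores when it is not — adopting a curriculum that gives no real benefit — disruption for nothing. Type II (false negative): failing to conclude that a new curriculum improves exam scores when it is — keeping the old curriculum when the new one would have helped students. Which is costlier depends on domain priorities and is a judgement call rather than a statistical fact.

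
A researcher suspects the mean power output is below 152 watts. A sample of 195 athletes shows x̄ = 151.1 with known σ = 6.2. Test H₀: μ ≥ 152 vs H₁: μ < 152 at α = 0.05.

z = -2.027. Critical value: -1.645. Reject H₀.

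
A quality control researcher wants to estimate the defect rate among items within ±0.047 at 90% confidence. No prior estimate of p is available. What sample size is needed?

Conservative approach: use p = 0.5 (maximizes p(1-p) = 0.25). n = z²(0.25)/E² = 1.645²×0.25/0.047² = 306.2 → n = 307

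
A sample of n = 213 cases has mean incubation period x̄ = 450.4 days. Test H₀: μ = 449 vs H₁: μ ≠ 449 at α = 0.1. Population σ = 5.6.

z = (x̄ - μ₀)/(σ/√n) = (450.4 - 449)/(5.6/√213) = 3.649. Critical value: ±1.645. Since |3.649| > 1.645, Reject H₀.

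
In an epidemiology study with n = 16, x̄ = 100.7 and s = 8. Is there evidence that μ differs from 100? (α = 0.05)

t = (x̄ - μ₀)/(s/√n) = (100.7 - 100)/(8/√16) = 0.35. df = 15, critical t = ±2.131. Fail to reject H₀.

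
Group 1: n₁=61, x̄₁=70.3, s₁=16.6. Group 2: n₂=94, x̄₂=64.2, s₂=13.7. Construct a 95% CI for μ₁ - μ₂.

Difference = 6.1. SE = √(16.6²/61 + 13.7²/94) = 2.552. CI = (1.1, 11.1)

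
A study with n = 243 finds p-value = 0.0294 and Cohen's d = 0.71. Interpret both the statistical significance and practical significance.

Statistically significant (p = 0.0294 < 0.05). Cohen's d = 0.71 indicates a medium effect size. Both statistical and practical significance should be considered.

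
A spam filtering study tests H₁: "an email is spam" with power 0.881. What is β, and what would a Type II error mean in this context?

β = 1 - power = 1 - 0.881 = 0.119. A Type II error is failing to reject H₀ when H₀ is false (false negative) — here, failing to conclude that an email is spam when in fact it is true. Consequence: a spam email lands in the inbox.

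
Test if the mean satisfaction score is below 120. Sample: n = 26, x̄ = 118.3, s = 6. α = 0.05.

t = (118.3 - 120)/(6/√26) = -1.445, df = 25. Critical t = -1.708. Fail to reject H₀.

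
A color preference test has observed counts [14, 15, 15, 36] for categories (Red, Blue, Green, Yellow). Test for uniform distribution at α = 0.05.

Expected = 20 each. χ² = Σ(O-E)²/E = 17.1. df = 3, critical value = 7.815. Reject H₀.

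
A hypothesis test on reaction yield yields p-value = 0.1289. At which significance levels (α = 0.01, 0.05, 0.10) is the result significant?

p = 0.1289. Not significant at any of the given levels.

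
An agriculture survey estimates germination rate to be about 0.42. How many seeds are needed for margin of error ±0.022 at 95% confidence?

n = z²p(1-p)/E² = 1.96²×0.42×0.58/0.022² = 1933.5 → n = 1934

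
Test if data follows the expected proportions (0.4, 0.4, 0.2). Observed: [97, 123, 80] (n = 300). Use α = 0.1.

Expected: [120.0, 120.0, 60.0]. χ² = 11.15. df = 2, critical = 4.605. Reject H₀.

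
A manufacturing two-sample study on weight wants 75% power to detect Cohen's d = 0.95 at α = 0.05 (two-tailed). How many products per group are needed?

z_{α/2} = 1.96, z_β = Φ⁻¹(0.75) = 0.674. For large effect (d = 0.95): n per group = 2(z_{α/2} + z_β)²/d² = 2(1.96 + 0.674)²/0.95² = 15.4 → 16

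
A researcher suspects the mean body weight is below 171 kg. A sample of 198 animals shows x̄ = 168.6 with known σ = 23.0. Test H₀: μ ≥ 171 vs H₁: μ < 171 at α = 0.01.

z = -1.468. Critical value: -2.33. Fail to reject H₀.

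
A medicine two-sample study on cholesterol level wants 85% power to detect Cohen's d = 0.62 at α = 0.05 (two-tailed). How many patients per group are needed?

z_{α/2} = 1.96, z_β = Φ⁻¹(0.85) = 1.036. For medium effect (d = 0.62): n per group = 2(z_{α/2} + z_β)²/d² = 2(1.96 + 1.036)²/0.62² = 46.7 → 47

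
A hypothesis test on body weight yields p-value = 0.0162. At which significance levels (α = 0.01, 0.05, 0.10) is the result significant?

p = 0.0162. Significant at: α = 0.05, 0.1.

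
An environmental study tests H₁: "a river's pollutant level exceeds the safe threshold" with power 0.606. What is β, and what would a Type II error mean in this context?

β = 1 - power = 1 - 0.606 = 0.394. A Type II error is failing to reject H₀ when H₀ is false (false negative) — here, failing to conclude that a river's pollutant level exceeds the safe threshold when in fact it is true. Consequence: allowing unsafe pollution to continue.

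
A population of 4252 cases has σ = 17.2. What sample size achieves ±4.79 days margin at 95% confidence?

Without FPC: n₀ = (1.96×17.2/4.79)² = 49.533. With FPC: n = n₀N/(n₀+N-1) = 49.0 → n = 49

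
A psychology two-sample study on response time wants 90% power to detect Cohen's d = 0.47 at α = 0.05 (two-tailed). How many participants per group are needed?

z_{α/2} = 1.96, z_β = Φ⁻¹(0.9) = 1.282. For small effect (d = 0.47): n per group = 2(z_{α/2} + z_β)²/d² = 2(1.96 + 1.282)²/0.47² = 95.2 → 96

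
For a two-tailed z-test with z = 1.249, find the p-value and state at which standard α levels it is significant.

p = 2·P(Z > |1.249|) = 2·(1 - Φ(1.249)) ≈ 0.2117. Not significant at any standard level.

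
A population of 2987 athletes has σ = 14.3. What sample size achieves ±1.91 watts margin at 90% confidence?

Without FPC: n₀ = (1.645×14.3/1.91)² = 151.683. With FPC: n = n₀N/(n₀+N-1) = 144.4 → n = 145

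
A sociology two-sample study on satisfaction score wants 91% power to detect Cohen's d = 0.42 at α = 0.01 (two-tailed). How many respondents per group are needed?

z_{α/2} = 2.576, z_β = Φ⁻¹(0.91) = 1.341. For small effect (d = 0.42): n per group = 2(z_{α/2} + z_β)²/d² = 2(2.576 + 1.341)²/0.42² = 174.0 → 174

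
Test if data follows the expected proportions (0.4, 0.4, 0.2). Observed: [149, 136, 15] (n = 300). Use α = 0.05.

Expected: [120.0, 120.0, 60.0]. χ² = 42.892. df = 2, critical = 5.991. Reject H₀.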